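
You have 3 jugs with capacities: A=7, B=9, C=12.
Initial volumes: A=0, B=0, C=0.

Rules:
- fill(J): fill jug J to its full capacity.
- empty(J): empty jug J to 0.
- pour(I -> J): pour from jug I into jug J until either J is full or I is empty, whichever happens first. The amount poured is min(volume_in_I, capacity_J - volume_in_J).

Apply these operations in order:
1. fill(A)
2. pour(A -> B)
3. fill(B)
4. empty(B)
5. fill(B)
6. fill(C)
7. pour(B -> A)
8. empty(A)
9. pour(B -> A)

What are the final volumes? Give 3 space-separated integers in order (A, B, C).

Step 1: fill(A) -> (A=7 B=0 C=0)
Step 2: pour(A -> B) -> (A=0 B=7 C=0)
Step 3: fill(B) -> (A=0 B=9 C=0)
Step 4: empty(B) -> (A=0 B=0 C=0)
Step 5: fill(B) -> (A=0 B=9 C=0)
Step 6: fill(C) -> (A=0 B=9 C=12)
Step 7: pour(B -> A) -> (A=7 B=2 C=12)
Step 8: empty(A) -> (A=0 B=2 C=12)
Step 9: pour(B -> A) -> (A=2 B=0 C=12)

Answer: 2 0 12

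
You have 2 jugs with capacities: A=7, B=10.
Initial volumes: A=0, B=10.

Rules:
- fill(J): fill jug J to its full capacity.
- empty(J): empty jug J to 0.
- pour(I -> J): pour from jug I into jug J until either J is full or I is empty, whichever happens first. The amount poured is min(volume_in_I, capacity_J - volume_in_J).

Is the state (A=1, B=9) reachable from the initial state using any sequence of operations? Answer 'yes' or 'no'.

Answer: no

Derivation:
BFS explored all 34 reachable states.
Reachable set includes: (0,0), (0,1), (0,2), (0,3), (0,4), (0,5), (0,6), (0,7), (0,8), (0,9), (0,10), (1,0) ...
Target (A=1, B=9) not in reachable set → no.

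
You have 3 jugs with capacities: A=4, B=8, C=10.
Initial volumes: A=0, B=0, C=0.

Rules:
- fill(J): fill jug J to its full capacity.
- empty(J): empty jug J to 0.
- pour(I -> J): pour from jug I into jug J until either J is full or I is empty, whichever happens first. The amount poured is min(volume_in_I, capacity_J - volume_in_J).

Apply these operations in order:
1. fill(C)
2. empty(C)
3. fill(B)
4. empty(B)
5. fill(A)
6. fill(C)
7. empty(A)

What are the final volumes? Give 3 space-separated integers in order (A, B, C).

Step 1: fill(C) -> (A=0 B=0 C=10)
Step 2: empty(C) -> (A=0 B=0 C=0)
Step 3: fill(B) -> (A=0 B=8 C=0)
Step 4: empty(B) -> (A=0 B=0 C=0)
Step 5: fill(A) -> (A=4 B=0 C=0)
Step 6: fill(C) -> (A=4 B=0 C=10)
Step 7: empty(A) -> (A=0 B=0 C=10)

Answer: 0 0 10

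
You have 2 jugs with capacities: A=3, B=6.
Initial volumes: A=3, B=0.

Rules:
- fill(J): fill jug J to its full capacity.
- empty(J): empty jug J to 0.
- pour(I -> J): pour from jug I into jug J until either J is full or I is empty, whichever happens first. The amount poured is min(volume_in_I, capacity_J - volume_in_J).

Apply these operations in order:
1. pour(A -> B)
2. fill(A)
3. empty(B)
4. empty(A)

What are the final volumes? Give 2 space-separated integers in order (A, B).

Step 1: pour(A -> B) -> (A=0 B=3)
Step 2: fill(A) -> (A=3 B=3)
Step 3: empty(B) -> (A=3 B=0)
Step 4: empty(A) -> (A=0 B=0)

Answer: 0 0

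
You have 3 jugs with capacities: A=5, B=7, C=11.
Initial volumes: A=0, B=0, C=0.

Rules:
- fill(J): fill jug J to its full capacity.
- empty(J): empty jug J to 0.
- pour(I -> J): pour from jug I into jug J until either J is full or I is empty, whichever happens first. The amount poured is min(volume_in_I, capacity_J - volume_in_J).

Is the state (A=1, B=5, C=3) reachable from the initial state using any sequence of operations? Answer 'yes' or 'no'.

Answer: no

Derivation:
BFS explored all 336 reachable states.
Reachable set includes: (0,0,0), (0,0,1), (0,0,2), (0,0,3), (0,0,4), (0,0,5), (0,0,6), (0,0,7), (0,0,8), (0,0,9), (0,0,10), (0,0,11) ...
Target (A=1, B=5, C=3) not in reachable set → no.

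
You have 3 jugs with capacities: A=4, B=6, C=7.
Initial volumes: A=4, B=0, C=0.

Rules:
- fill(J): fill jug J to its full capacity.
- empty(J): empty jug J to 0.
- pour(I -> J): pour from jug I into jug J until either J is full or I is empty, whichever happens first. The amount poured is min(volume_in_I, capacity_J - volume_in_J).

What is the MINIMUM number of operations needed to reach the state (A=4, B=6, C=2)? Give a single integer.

BFS from (A=4, B=0, C=0). One shortest path:
  1. empty(A) -> (A=0 B=0 C=0)
  2. fill(B) -> (A=0 B=6 C=0)
  3. pour(B -> A) -> (A=4 B=2 C=0)
  4. pour(B -> C) -> (A=4 B=0 C=2)
  5. fill(B) -> (A=4 B=6 C=2)
Reached target in 5 moves.

Answer: 5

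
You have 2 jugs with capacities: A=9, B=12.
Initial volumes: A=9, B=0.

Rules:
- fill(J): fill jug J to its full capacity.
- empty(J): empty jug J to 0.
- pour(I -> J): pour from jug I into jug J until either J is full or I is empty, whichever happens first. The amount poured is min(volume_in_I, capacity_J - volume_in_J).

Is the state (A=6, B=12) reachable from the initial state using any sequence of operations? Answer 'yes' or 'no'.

BFS from (A=9, B=0):
  1. pour(A -> B) -> (A=0 B=9)
  2. fill(A) -> (A=9 B=9)
  3. pour(A -> B) -> (A=6 B=12)
Target reached → yes.

Answer: yes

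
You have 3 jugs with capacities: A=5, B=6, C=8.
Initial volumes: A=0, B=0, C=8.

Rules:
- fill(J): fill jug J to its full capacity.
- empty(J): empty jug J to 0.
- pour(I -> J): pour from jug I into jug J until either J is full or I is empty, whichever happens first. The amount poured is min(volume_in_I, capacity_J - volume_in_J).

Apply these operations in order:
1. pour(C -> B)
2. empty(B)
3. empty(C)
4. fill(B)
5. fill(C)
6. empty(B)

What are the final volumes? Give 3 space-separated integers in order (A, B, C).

Step 1: pour(C -> B) -> (A=0 B=6 C=2)
Step 2: empty(B) -> (A=0 B=0 C=2)
Step 3: empty(C) -> (A=0 B=0 C=0)
Step 4: fill(B) -> (A=0 B=6 C=0)
Step 5: fill(C) -> (A=0 B=6 C=8)
Step 6: empty(B) -> (A=0 B=0 C=8)

Answer: 0 0 8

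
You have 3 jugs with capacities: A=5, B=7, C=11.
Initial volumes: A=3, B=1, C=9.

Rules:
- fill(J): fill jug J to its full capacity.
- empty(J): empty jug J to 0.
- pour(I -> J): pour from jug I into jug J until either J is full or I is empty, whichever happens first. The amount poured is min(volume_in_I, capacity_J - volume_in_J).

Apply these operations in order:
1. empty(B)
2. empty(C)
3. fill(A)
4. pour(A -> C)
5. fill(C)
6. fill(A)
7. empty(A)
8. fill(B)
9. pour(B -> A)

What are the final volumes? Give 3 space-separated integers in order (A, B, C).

Step 1: empty(B) -> (A=3 B=0 C=9)
Step 2: empty(C) -> (A=3 B=0 C=0)
Step 3: fill(A) -> (A=5 B=0 C=0)
Step 4: pour(A -> C) -> (A=0 B=0 C=5)
Step 5: fill(C) -> (A=0 B=0 C=11)
Step 6: fill(A) -> (A=5 B=0 C=11)
Step 7: empty(A) -> (A=0 B=0 C=11)
Step 8: fill(B) -> (A=0 B=7 C=11)
Step 9: pour(B -> A) -> (A=5 B=2 C=11)

Answer: 5 2 11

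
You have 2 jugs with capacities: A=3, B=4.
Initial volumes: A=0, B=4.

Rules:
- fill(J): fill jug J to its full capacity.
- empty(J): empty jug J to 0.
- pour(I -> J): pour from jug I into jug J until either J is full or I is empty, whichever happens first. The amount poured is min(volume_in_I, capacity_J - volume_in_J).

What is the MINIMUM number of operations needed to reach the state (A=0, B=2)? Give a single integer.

BFS from (A=0, B=4). One shortest path:
  1. pour(B -> A) -> (A=3 B=1)
  2. empty(A) -> (A=0 B=1)
  3. pour(B -> A) -> (A=1 B=0)
  4. fill(B) -> (A=1 B=4)
  5. pour(B -> A) -> (A=3 B=2)
  6. empty(A) -> (A=0 B=2)
Reached target in 6 moves.

Answer: 6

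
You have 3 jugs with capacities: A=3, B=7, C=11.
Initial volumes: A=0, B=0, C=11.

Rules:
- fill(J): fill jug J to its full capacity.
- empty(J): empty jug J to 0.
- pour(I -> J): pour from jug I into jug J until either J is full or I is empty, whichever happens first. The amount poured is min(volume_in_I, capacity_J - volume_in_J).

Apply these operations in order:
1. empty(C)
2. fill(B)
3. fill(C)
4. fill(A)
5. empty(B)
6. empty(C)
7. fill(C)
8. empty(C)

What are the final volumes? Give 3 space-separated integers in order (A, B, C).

Step 1: empty(C) -> (A=0 B=0 C=0)
Step 2: fill(B) -> (A=0 B=7 C=0)
Step 3: fill(C) -> (A=0 B=7 C=11)
Step 4: fill(A) -> (A=3 B=7 C=11)
Step 5: empty(B) -> (A=3 B=0 C=11)
Step 6: empty(C) -> (A=3 B=0 C=0)
Step 7: fill(C) -> (A=3 B=0 C=11)
Step 8: empty(C) -> (A=3 B=0 C=0)

Answer: 3 0 0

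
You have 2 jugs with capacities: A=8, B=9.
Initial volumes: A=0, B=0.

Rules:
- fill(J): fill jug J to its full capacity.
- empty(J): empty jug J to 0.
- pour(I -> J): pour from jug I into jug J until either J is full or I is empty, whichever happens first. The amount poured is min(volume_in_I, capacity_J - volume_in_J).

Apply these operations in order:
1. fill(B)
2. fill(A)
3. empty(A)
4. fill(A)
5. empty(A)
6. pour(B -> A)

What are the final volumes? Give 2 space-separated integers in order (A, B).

Step 1: fill(B) -> (A=0 B=9)
Step 2: fill(A) -> (A=8 B=9)
Step 3: empty(A) -> (A=0 B=9)
Step 4: fill(A) -> (A=8 B=9)
Step 5: empty(A) -> (A=0 B=9)
Step 6: pour(B -> A) -> (A=8 B=1)

Answer: 8 1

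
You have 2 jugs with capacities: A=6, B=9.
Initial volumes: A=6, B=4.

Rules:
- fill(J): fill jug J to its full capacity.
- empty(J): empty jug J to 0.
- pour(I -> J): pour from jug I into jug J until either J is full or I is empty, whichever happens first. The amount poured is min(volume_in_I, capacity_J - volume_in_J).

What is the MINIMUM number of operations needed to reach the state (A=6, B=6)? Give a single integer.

BFS from (A=6, B=4). One shortest path:
  1. empty(B) -> (A=6 B=0)
  2. pour(A -> B) -> (A=0 B=6)
  3. fill(A) -> (A=6 B=6)
Reached target in 3 moves.

Answer: 3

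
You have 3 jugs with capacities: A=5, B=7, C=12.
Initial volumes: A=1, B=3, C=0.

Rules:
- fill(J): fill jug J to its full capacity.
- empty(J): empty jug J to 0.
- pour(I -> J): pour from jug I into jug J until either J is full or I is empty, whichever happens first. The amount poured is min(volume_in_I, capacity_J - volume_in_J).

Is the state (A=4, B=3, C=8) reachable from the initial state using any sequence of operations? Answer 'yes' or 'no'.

Answer: no

Derivation:
BFS explored all 360 reachable states.
Reachable set includes: (0,0,0), (0,0,1), (0,0,2), (0,0,3), (0,0,4), (0,0,5), (0,0,6), (0,0,7), (0,0,8), (0,0,9), (0,0,10), (0,0,11) ...
Target (A=4, B=3, C=8) not in reachable set → no.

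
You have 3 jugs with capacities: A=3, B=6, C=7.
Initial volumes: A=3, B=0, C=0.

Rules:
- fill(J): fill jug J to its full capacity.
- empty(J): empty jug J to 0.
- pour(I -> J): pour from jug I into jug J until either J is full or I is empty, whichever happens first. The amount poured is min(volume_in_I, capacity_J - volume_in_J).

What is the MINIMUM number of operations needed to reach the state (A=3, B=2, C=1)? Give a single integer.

BFS from (A=3, B=0, C=0). One shortest path:
  1. fill(B) -> (A=3 B=6 C=0)
  2. pour(A -> C) -> (A=0 B=6 C=3)
  3. pour(B -> C) -> (A=0 B=2 C=7)
  4. pour(C -> A) -> (A=3 B=2 C=4)
  5. empty(A) -> (A=0 B=2 C=4)
  6. pour(C -> A) -> (A=3 B=2 C=1)
Reached target in 6 moves.

Answer: 6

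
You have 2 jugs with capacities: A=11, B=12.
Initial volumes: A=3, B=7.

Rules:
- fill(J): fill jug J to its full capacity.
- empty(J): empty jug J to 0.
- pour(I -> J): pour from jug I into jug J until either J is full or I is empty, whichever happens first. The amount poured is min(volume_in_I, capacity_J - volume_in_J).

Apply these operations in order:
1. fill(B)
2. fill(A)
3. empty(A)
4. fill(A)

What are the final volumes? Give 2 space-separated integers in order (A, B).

Step 1: fill(B) -> (A=3 B=12)
Step 2: fill(A) -> (A=11 B=12)
Step 3: empty(A) -> (A=0 B=12)
Step 4: fill(A) -> (A=11 B=12)

Answer: 11 12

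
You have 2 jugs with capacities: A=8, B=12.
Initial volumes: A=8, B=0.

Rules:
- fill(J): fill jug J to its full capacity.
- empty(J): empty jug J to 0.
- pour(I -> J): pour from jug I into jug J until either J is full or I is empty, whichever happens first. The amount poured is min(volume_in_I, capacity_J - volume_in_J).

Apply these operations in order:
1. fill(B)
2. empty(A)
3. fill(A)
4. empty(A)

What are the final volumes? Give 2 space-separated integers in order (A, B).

Step 1: fill(B) -> (A=8 B=12)
Step 2: empty(A) -> (A=0 B=12)
Step 3: fill(A) -> (A=8 B=12)
Step 4: empty(A) -> (A=0 B=12)

Answer: 0 12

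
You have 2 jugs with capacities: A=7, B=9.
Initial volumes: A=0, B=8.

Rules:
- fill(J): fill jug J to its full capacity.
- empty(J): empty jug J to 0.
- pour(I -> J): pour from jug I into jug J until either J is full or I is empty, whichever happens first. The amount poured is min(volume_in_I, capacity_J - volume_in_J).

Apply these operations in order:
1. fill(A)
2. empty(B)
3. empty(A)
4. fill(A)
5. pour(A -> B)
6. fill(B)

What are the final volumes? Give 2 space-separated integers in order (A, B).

Step 1: fill(A) -> (A=7 B=8)
Step 2: empty(B) -> (A=7 B=0)
Step 3: empty(A) -> (A=0 B=0)
Step 4: fill(A) -> (A=7 B=0)
Step 5: pour(A -> B) -> (A=0 B=7)
Step 6: fill(B) -> (A=0 B=9)

Answer: 0 9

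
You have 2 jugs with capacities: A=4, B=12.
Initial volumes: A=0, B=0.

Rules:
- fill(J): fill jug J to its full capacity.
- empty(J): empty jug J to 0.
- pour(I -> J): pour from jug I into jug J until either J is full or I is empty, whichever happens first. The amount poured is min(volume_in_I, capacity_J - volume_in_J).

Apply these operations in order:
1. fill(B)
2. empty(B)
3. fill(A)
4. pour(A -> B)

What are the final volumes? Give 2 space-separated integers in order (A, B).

Step 1: fill(B) -> (A=0 B=12)
Step 2: empty(B) -> (A=0 B=0)
Step 3: fill(A) -> (A=4 B=0)
Step 4: pour(A -> B) -> (A=0 B=4)

Answer: 0 4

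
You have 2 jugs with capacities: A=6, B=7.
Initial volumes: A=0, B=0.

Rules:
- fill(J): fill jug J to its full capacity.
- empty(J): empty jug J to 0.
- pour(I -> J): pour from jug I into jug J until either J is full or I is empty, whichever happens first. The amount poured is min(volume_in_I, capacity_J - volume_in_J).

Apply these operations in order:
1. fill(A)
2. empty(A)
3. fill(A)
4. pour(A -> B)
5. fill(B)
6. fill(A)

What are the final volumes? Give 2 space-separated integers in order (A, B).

Answer: 6 7

Derivation:
Step 1: fill(A) -> (A=6 B=0)
Step 2: empty(A) -> (A=0 B=0)
Step 3: fill(A) -> (A=6 B=0)
Step 4: pour(A -> B) -> (A=0 B=6)
Step 5: fill(B) -> (A=0 B=7)
Step 6: fill(A) -> (A=6 B=7)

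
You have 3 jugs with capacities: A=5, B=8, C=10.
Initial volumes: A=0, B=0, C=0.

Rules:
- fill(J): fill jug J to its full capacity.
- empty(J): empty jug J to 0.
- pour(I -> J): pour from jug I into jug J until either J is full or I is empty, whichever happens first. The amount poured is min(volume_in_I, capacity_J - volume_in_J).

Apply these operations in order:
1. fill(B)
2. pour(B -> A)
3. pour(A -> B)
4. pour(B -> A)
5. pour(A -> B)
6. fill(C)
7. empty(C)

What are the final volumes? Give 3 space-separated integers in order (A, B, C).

Step 1: fill(B) -> (A=0 B=8 C=0)
Step 2: pour(B -> A) -> (A=5 B=3 C=0)
Step 3: pour(A -> B) -> (A=0 B=8 C=0)
Step 4: pour(B -> A) -> (A=5 B=3 C=0)
Step 5: pour(A -> B) -> (A=0 B=8 C=0)
Step 6: fill(C) -> (A=0 B=8 C=10)
Step 7: empty(C) -> (A=0 B=8 C=0)

Answer: 0 8 0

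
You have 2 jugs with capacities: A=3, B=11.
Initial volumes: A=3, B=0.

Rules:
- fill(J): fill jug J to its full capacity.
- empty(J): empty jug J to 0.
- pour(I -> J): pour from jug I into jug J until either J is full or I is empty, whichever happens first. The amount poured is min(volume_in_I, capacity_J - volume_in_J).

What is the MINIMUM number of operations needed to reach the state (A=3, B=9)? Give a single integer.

Answer: 6

Derivation:
BFS from (A=3, B=0). One shortest path:
  1. pour(A -> B) -> (A=0 B=3)
  2. fill(A) -> (A=3 B=3)
  3. pour(A -> B) -> (A=0 B=6)
  4. fill(A) -> (A=3 B=6)
  5. pour(A -> B) -> (A=0 B=9)
  6. fill(A) -> (A=3 B=9)
Reached target in 6 moves.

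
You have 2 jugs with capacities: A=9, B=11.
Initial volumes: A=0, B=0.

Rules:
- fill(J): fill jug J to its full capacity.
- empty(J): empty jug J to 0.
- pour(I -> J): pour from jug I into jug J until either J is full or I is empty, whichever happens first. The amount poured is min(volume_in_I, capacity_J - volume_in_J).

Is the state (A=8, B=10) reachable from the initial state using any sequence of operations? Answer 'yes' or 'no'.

Answer: no

Derivation:
BFS explored all 40 reachable states.
Reachable set includes: (0,0), (0,1), (0,2), (0,3), (0,4), (0,5), (0,6), (0,7), (0,8), (0,9), (0,10), (0,11) ...
Target (A=8, B=10) not in reachable set → no.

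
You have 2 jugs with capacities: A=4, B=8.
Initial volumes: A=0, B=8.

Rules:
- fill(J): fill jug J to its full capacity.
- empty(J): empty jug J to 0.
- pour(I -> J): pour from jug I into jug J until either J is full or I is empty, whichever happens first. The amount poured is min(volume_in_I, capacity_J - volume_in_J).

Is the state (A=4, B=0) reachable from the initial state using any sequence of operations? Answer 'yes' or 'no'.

BFS from (A=0, B=8):
  1. fill(A) -> (A=4 B=8)
  2. empty(B) -> (A=4 B=0)
Target reached → yes.

Answer: yes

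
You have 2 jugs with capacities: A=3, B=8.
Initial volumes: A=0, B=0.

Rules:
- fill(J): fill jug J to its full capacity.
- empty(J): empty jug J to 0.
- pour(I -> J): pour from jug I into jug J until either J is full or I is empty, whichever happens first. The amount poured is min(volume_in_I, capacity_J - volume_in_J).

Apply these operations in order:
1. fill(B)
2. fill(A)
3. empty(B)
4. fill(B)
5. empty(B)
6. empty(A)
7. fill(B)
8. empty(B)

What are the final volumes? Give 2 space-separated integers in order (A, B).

Answer: 0 0

Derivation:
Step 1: fill(B) -> (A=0 B=8)
Step 2: fill(A) -> (A=3 B=8)
Step 3: empty(B) -> (A=3 B=0)
Step 4: fill(B) -> (A=3 B=8)
Step 5: empty(B) -> (A=3 B=0)
Step 6: empty(A) -> (A=0 B=0)
Step 7: fill(B) -> (A=0 B=8)
Step 8: empty(B) -> (A=0 B=0)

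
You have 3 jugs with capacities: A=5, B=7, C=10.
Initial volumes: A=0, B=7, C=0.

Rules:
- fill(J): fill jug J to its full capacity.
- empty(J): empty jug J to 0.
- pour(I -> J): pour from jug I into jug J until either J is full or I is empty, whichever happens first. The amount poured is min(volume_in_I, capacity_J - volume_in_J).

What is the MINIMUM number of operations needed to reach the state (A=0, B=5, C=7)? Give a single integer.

Answer: 3

Derivation:
BFS from (A=0, B=7, C=0). One shortest path:
  1. fill(A) -> (A=5 B=7 C=0)
  2. pour(B -> C) -> (A=5 B=0 C=7)
  3. pour(A -> B) -> (A=0 B=5 C=7)
Reached target in 3 moves.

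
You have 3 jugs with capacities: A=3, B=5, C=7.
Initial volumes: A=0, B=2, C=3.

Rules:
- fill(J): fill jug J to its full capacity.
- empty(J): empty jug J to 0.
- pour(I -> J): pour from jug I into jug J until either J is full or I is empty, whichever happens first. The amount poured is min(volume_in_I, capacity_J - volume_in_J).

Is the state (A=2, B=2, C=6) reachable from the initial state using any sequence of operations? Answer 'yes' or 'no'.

Answer: no

Derivation:
BFS explored all 144 reachable states.
Reachable set includes: (0,0,0), (0,0,1), (0,0,2), (0,0,3), (0,0,4), (0,0,5), (0,0,6), (0,0,7), (0,1,0), (0,1,1), (0,1,2), (0,1,3) ...
Target (A=2, B=2, C=6) not in reachable set → no.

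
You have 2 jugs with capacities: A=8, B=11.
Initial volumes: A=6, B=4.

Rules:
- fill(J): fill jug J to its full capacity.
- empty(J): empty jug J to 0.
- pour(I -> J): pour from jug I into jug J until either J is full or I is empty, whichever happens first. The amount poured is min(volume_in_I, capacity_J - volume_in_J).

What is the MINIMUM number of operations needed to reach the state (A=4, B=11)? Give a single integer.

BFS from (A=6, B=4). One shortest path:
  1. empty(A) -> (A=0 B=4)
  2. pour(B -> A) -> (A=4 B=0)
  3. fill(B) -> (A=4 B=11)
Reached target in 3 moves.

Answer: 3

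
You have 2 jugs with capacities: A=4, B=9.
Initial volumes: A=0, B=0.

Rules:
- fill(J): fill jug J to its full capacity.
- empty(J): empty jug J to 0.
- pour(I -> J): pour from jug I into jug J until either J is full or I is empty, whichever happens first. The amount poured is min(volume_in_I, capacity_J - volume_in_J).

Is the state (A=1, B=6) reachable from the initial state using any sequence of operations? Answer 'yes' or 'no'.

Answer: no

Derivation:
BFS explored all 26 reachable states.
Reachable set includes: (0,0), (0,1), (0,2), (0,3), (0,4), (0,5), (0,6), (0,7), (0,8), (0,9), (1,0), (1,9) ...
Target (A=1, B=6) not in reachable set → no.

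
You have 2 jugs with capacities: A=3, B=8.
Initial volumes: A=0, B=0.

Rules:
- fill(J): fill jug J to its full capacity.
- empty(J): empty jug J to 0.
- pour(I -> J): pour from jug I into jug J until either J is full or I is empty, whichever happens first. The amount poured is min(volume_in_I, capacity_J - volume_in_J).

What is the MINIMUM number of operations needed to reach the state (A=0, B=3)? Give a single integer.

BFS from (A=0, B=0). One shortest path:
  1. fill(A) -> (A=3 B=0)
  2. pour(A -> B) -> (A=0 B=3)
Reached target in 2 moves.

Answer: 2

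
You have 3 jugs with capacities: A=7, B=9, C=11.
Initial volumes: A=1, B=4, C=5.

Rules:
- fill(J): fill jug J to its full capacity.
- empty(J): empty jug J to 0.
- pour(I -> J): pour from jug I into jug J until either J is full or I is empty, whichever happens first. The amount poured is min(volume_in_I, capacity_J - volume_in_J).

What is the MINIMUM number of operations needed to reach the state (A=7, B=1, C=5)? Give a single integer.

BFS from (A=1, B=4, C=5). One shortest path:
  1. empty(B) -> (A=1 B=0 C=5)
  2. pour(A -> B) -> (A=0 B=1 C=5)
  3. fill(A) -> (A=7 B=1 C=5)
Reached target in 3 moves.

Answer: 3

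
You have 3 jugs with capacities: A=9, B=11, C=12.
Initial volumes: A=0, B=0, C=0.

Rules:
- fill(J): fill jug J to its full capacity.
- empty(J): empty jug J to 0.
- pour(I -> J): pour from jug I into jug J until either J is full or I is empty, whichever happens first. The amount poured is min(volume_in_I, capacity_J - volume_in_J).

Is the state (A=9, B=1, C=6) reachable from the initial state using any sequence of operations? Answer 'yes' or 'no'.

BFS from (A=0, B=0, C=0):
  1. fill(A) -> (A=9 B=0 C=0)
  2. pour(A -> C) -> (A=0 B=0 C=9)
  3. fill(A) -> (A=9 B=0 C=9)
  4. pour(A -> C) -> (A=6 B=0 C=12)
  5. pour(C -> B) -> (A=6 B=11 C=1)
  6. empty(B) -> (A=6 B=0 C=1)
  7. pour(C -> B) -> (A=6 B=1 C=0)
  8. pour(A -> C) -> (A=0 B=1 C=6)
  9. fill(A) -> (A=9 B=1 C=6)
Target reached → yes.

Answer: yes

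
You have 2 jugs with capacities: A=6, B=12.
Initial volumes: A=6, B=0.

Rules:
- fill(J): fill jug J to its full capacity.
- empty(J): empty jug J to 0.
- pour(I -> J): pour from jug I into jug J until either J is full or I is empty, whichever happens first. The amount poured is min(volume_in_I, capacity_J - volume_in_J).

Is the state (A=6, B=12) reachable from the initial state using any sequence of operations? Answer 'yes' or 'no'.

BFS from (A=6, B=0):
  1. fill(B) -> (A=6 B=12)
Target reached → yes.

Answer: yes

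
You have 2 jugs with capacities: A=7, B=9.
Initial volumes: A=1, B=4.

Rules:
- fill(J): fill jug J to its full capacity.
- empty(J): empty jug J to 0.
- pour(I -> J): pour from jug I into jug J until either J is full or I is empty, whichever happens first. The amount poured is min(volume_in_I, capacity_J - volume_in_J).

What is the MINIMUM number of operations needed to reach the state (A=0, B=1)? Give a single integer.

BFS from (A=1, B=4). One shortest path:
  1. empty(B) -> (A=1 B=0)
  2. pour(A -> B) -> (A=0 B=1)
Reached target in 2 moves.

Answer: 2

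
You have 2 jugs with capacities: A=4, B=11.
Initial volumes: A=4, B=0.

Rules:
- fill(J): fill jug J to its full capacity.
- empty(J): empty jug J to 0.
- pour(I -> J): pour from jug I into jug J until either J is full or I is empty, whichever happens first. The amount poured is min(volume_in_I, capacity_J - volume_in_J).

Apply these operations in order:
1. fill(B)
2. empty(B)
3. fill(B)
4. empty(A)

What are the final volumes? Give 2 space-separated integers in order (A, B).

Step 1: fill(B) -> (A=4 B=11)
Step 2: empty(B) -> (A=4 B=0)
Step 3: fill(B) -> (A=4 B=11)
Step 4: empty(A) -> (A=0 B=11)

Answer: 0 11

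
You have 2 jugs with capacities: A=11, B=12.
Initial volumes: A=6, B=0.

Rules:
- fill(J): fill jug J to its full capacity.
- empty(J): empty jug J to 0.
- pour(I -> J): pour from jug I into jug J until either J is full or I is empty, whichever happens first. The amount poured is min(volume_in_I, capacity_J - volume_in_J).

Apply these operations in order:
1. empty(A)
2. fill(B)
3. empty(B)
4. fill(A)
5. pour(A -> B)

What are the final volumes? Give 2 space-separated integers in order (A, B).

Answer: 0 11

Derivation:
Step 1: empty(A) -> (A=0 B=0)
Step 2: fill(B) -> (A=0 B=12)
Step 3: empty(B) -> (A=0 B=0)
Step 4: fill(A) -> (A=11 B=0)
Step 5: pour(A -> B) -> (A=0 B=11)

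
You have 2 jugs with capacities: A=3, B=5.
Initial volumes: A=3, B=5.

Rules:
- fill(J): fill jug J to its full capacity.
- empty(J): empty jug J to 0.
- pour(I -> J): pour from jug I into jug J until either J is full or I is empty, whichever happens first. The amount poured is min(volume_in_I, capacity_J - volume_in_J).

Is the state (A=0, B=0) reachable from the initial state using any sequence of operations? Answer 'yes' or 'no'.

BFS from (A=3, B=5):
  1. empty(A) -> (A=0 B=5)
  2. empty(B) -> (A=0 B=0)
Target reached → yes.

Answer: yes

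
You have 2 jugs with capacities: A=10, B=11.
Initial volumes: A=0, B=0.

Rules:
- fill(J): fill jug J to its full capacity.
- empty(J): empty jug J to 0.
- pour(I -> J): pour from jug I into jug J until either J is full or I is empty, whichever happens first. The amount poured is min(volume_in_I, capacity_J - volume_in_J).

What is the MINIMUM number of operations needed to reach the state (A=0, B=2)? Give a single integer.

Answer: 7

Derivation:
BFS from (A=0, B=0). One shortest path:
  1. fill(B) -> (A=0 B=11)
  2. pour(B -> A) -> (A=10 B=1)
  3. empty(A) -> (A=0 B=1)
  4. pour(B -> A) -> (A=1 B=0)
  5. fill(B) -> (A=1 B=11)
  6. pour(B -> A) -> (A=10 B=2)
  7. empty(A) -> (A=0 B=2)
Reached target in 7 moves.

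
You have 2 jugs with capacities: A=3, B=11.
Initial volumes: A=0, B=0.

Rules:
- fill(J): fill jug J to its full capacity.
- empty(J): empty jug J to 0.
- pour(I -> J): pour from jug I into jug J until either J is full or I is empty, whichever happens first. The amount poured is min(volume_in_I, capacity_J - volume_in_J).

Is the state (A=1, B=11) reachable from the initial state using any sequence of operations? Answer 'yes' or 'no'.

Answer: yes

Derivation:
BFS from (A=0, B=0):
  1. fill(A) -> (A=3 B=0)
  2. pour(A -> B) -> (A=0 B=3)
  3. fill(A) -> (A=3 B=3)
  4. pour(A -> B) -> (A=0 B=6)
  5. fill(A) -> (A=3 B=6)
  6. pour(A -> B) -> (A=0 B=9)
  7. fill(A) -> (A=3 B=9)
  8. pour(A -> B) -> (A=1 B=11)
Target reached → yes.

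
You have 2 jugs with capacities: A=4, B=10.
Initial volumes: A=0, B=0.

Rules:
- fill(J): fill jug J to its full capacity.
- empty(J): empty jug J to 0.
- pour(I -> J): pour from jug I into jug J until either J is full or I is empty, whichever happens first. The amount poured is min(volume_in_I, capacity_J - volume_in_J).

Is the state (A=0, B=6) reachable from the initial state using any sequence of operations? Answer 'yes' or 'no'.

BFS from (A=0, B=0):
  1. fill(B) -> (A=0 B=10)
  2. pour(B -> A) -> (A=4 B=6)
  3. empty(A) -> (A=0 B=6)
Target reached → yes.

Answer: yes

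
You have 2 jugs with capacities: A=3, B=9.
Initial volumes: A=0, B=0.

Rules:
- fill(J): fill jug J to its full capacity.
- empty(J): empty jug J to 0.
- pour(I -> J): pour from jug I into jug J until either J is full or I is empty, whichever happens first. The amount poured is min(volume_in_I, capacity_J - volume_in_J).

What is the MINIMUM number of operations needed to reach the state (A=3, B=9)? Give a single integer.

Answer: 2

Derivation:
BFS from (A=0, B=0). One shortest path:
  1. fill(A) -> (A=3 B=0)
  2. fill(B) -> (A=3 B=9)
Reached target in 2 moves.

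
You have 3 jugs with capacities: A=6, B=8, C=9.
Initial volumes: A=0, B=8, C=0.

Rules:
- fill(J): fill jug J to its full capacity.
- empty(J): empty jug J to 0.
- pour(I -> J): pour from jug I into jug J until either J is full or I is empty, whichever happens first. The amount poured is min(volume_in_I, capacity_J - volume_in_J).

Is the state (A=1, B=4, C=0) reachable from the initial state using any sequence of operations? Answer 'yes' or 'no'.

BFS from (A=0, B=8, C=0):
  1. fill(C) -> (A=0 B=8 C=9)
  2. pour(B -> A) -> (A=6 B=2 C=9)
  3. empty(A) -> (A=0 B=2 C=9)
  4. pour(B -> A) -> (A=2 B=0 C=9)
  5. pour(C -> B) -> (A=2 B=8 C=1)
  6. pour(B -> A) -> (A=6 B=4 C=1)
  7. empty(A) -> (A=0 B=4 C=1)
  8. pour(C -> A) -> (A=1 B=4 C=0)
Target reached → yes.

Answer: yes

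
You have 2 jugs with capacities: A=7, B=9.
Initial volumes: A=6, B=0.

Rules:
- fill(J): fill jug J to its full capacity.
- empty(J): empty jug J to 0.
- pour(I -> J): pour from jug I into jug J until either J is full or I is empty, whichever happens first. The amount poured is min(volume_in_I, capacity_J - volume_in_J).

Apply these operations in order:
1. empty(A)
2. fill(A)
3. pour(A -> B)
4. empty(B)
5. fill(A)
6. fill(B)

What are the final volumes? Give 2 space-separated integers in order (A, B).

Answer: 7 9

Derivation:
Step 1: empty(A) -> (A=0 B=0)
Step 2: fill(A) -> (A=7 B=0)
Step 3: pour(A -> B) -> (A=0 B=7)
Step 4: empty(B) -> (A=0 B=0)
Step 5: fill(A) -> (A=7 B=0)
Step 6: fill(B) -> (A=7 B=9)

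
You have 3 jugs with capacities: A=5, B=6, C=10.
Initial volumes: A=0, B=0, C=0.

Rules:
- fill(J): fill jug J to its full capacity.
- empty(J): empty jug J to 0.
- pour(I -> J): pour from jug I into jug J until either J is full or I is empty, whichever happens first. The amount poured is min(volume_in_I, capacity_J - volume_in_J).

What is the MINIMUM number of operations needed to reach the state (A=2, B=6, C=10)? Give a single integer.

BFS from (A=0, B=0, C=0). One shortest path:
  1. fill(B) -> (A=0 B=6 C=0)
  2. pour(B -> C) -> (A=0 B=0 C=6)
  3. fill(B) -> (A=0 B=6 C=6)
  4. pour(B -> C) -> (A=0 B=2 C=10)
  5. pour(B -> A) -> (A=2 B=0 C=10)
  6. fill(B) -> (A=2 B=6 C=10)
Reached target in 6 moves.

Answer: 6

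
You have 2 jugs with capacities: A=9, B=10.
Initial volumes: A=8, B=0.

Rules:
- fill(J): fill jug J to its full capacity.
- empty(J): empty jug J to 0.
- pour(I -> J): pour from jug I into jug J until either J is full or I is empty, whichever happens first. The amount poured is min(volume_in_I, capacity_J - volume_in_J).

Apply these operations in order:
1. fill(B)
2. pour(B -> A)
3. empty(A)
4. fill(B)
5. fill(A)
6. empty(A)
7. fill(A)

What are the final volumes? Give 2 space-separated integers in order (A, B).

Step 1: fill(B) -> (A=8 B=10)
Step 2: pour(B -> A) -> (A=9 B=9)
Step 3: empty(A) -> (A=0 B=9)
Step 4: fill(B) -> (A=0 B=10)
Step 5: fill(A) -> (A=9 B=10)
Step 6: empty(A) -> (A=0 B=10)
Step 7: fill(A) -> (A=9 B=10)

Answer: 9 10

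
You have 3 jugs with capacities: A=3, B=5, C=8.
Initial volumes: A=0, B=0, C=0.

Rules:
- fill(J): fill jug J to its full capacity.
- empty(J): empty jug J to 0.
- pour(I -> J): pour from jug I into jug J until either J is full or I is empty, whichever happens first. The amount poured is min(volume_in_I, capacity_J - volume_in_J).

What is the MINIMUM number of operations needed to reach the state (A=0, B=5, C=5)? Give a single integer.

BFS from (A=0, B=0, C=0). One shortest path:
  1. fill(B) -> (A=0 B=5 C=0)
  2. pour(B -> C) -> (A=0 B=0 C=5)
  3. fill(B) -> (A=0 B=5 C=5)
Reached target in 3 moves.

Answer: 3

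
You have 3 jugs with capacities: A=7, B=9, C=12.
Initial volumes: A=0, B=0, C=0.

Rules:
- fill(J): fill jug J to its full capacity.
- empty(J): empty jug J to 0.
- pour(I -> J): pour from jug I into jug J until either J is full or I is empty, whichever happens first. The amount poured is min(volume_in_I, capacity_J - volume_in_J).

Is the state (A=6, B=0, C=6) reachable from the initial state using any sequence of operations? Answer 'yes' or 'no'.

BFS from (A=0, B=0, C=0):
  1. fill(B) -> (A=0 B=9 C=0)
  2. pour(B -> C) -> (A=0 B=0 C=9)
  3. fill(B) -> (A=0 B=9 C=9)
  4. pour(B -> C) -> (A=0 B=6 C=12)
  5. pour(B -> A) -> (A=6 B=0 C=12)
  6. pour(C -> B) -> (A=6 B=9 C=3)
  7. empty(B) -> (A=6 B=0 C=3)
  8. pour(C -> B) -> (A=6 B=3 C=0)
  9. fill(C) -> (A=6 B=3 C=12)
  10. pour(C -> B) -> (A=6 B=9 C=6)
  11. empty(B) -> (A=6 B=0 C=6)
Target reached → yes.

Answer: yes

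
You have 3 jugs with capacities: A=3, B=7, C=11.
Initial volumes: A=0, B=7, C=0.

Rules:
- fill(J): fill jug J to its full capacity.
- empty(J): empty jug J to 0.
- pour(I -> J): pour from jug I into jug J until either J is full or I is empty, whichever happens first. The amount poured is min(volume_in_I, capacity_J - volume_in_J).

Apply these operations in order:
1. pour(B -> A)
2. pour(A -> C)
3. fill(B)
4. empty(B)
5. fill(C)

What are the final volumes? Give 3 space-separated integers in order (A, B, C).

Step 1: pour(B -> A) -> (A=3 B=4 C=0)
Step 2: pour(A -> C) -> (A=0 B=4 C=3)
Step 3: fill(B) -> (A=0 B=7 C=3)
Step 4: empty(B) -> (A=0 B=0 C=3)
Step 5: fill(C) -> (A=0 B=0 C=11)

Answer: 0 0 11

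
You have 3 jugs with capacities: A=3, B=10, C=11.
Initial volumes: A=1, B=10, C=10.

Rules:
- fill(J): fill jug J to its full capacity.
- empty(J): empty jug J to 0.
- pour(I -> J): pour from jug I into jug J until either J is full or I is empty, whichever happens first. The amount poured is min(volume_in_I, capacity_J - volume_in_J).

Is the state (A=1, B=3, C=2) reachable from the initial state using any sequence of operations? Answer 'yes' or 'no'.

Answer: no

Derivation:
BFS explored all 348 reachable states.
Reachable set includes: (0,0,0), (0,0,1), (0,0,2), (0,0,3), (0,0,4), (0,0,5), (0,0,6), (0,0,7), (0,0,8), (0,0,9), (0,0,10), (0,0,11) ...
Target (A=1, B=3, C=2) not in reachable set → no.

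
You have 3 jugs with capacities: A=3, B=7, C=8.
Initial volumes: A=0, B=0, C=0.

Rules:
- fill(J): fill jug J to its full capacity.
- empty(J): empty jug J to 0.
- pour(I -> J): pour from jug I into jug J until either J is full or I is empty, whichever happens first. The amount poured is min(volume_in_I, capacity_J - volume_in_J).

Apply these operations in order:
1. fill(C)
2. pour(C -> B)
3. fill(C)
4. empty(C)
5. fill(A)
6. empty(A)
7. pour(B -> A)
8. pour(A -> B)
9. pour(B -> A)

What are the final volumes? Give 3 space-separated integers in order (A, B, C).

Answer: 3 4 0

Derivation:
Step 1: fill(C) -> (A=0 B=0 C=8)
Step 2: pour(C -> B) -> (A=0 B=7 C=1)
Step 3: fill(C) -> (A=0 B=7 C=8)
Step 4: empty(C) -> (A=0 B=7 C=0)
Step 5: fill(A) -> (A=3 B=7 C=0)
Step 6: empty(A) -> (A=0 B=7 C=0)
Step 7: pour(B -> A) -> (A=3 B=4 C=0)
Step 8: pour(A -> B) -> (A=0 B=7 C=0)
Step 9: pour(B -> A) -> (A=3 B=4 C=0)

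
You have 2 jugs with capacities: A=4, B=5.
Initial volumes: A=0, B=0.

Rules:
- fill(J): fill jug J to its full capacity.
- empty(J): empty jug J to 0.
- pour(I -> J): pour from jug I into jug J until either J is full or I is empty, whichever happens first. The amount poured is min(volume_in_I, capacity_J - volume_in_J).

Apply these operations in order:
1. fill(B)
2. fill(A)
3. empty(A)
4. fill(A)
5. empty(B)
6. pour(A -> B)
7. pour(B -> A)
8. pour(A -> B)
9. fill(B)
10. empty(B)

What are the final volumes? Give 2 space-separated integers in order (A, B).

Answer: 0 0

Derivation:
Step 1: fill(B) -> (A=0 B=5)
Step 2: fill(A) -> (A=4 B=5)
Step 3: empty(A) -> (A=0 B=5)
Step 4: fill(A) -> (A=4 B=5)
Step 5: empty(B) -> (A=4 B=0)
Step 6: pour(A -> B) -> (A=0 B=4)
Step 7: pour(B -> A) -> (A=4 B=0)
Step 8: pour(A -> B) -> (A=0 B=4)
Step 9: fill(B) -> (A=0 B=5)
Step 10: empty(B) -> (A=0 B=0)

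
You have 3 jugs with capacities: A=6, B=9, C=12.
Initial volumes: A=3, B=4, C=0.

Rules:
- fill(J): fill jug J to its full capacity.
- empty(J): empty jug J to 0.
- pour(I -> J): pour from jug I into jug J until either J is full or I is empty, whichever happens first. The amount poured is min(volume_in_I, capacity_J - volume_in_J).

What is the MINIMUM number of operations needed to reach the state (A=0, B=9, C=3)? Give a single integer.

Answer: 2

Derivation:
BFS from (A=3, B=4, C=0). One shortest path:
  1. fill(B) -> (A=3 B=9 C=0)
  2. pour(A -> C) -> (A=0 B=9 C=3)
Reached target in 2 moves.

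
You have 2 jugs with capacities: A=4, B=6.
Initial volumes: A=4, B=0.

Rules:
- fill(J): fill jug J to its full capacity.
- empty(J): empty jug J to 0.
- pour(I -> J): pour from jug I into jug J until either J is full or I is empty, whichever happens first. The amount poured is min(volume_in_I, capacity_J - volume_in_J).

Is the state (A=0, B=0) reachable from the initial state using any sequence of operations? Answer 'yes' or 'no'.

BFS from (A=4, B=0):
  1. empty(A) -> (A=0 B=0)
Target reached → yes.

Answer: yes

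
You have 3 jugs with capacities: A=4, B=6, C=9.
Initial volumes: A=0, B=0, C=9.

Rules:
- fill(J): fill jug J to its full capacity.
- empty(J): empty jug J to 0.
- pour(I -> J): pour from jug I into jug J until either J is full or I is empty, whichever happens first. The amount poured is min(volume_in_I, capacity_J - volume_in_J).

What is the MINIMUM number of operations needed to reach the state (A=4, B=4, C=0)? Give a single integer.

BFS from (A=0, B=0, C=9). One shortest path:
  1. fill(A) -> (A=4 B=0 C=9)
  2. empty(C) -> (A=4 B=0 C=0)
  3. pour(A -> B) -> (A=0 B=4 C=0)
  4. fill(A) -> (A=4 B=4 C=0)
Reached target in 4 moves.

Answer: 4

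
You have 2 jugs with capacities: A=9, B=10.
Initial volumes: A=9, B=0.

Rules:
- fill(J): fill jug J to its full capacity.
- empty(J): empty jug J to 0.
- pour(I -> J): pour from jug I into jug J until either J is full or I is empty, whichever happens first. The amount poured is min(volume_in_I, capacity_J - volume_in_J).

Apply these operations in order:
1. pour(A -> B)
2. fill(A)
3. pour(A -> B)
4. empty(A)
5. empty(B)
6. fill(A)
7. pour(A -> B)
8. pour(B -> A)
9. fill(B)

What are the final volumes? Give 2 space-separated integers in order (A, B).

Step 1: pour(A -> B) -> (A=0 B=9)
Step 2: fill(A) -> (A=9 B=9)
Step 3: pour(A -> B) -> (A=8 B=10)
Step 4: empty(A) -> (A=0 B=10)
Step 5: empty(B) -> (A=0 B=0)
Step 6: fill(A) -> (A=9 B=0)
Step 7: pour(A -> B) -> (A=0 B=9)
Step 8: pour(B -> A) -> (A=9 B=0)
Step 9: fill(B) -> (A=9 B=10)

Answer: 9 10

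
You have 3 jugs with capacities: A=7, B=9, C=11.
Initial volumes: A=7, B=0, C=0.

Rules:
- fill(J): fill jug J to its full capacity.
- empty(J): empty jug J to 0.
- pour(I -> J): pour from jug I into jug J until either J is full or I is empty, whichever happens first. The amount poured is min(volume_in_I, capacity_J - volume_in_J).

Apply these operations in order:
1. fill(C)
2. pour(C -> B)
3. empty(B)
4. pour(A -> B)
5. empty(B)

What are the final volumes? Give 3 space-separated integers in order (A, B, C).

Step 1: fill(C) -> (A=7 B=0 C=11)
Step 2: pour(C -> B) -> (A=7 B=9 C=2)
Step 3: empty(B) -> (A=7 B=0 C=2)
Step 4: pour(A -> B) -> (A=0 B=7 C=2)
Step 5: empty(B) -> (A=0 B=0 C=2)

Answer: 0 0 2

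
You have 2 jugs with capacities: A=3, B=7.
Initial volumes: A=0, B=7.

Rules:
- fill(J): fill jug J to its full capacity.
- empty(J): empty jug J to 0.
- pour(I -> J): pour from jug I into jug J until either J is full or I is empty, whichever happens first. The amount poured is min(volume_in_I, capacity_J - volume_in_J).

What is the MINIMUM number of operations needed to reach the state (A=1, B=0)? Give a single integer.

BFS from (A=0, B=7). One shortest path:
  1. pour(B -> A) -> (A=3 B=4)
  2. empty(A) -> (A=0 B=4)
  3. pour(B -> A) -> (A=3 B=1)
  4. empty(A) -> (A=0 B=1)
  5. pour(B -> A) -> (A=1 B=0)
Reached target in 5 moves.

Answer: 5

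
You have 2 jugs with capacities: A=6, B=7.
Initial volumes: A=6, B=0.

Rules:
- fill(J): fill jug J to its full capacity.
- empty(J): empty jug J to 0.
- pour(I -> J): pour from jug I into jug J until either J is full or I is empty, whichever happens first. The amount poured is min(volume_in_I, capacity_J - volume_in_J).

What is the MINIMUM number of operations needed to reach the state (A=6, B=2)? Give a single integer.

Answer: 7

Derivation:
BFS from (A=6, B=0). One shortest path:
  1. empty(A) -> (A=0 B=0)
  2. fill(B) -> (A=0 B=7)
  3. pour(B -> A) -> (A=6 B=1)
  4. empty(A) -> (A=0 B=1)
  5. pour(B -> A) -> (A=1 B=0)
  6. fill(B) -> (A=1 B=7)
  7. pour(B -> A) -> (A=6 B=2)
Reached target in 7 moves.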